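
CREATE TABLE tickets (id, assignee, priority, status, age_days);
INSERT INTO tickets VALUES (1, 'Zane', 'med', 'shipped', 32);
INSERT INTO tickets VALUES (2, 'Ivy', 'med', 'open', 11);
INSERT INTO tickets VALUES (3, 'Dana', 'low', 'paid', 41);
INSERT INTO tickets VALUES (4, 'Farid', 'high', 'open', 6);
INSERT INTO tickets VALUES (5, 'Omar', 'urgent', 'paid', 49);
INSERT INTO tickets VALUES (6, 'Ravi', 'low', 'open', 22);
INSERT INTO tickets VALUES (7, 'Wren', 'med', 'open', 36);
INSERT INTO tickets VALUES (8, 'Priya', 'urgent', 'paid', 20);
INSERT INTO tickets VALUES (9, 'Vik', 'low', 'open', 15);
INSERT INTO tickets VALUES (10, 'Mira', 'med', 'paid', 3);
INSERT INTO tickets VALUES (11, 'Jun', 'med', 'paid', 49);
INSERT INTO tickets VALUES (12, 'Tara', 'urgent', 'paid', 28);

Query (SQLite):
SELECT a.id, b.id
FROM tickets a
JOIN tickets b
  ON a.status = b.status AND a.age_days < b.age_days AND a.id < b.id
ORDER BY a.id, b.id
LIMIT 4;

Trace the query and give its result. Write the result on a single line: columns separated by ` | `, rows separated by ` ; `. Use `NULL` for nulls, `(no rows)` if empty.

2 | 6 ; 2 | 7 ; 2 | 9 ; 3 | 5

Pairs (a,b) with same status, a.age_days < b.age_days, a.id < b.id.
status groups: open:{2,4,6,7,9} paid:{3,5,8,10,11,12} shipped:{1}
Ordered by (a.id, b.id); first 4.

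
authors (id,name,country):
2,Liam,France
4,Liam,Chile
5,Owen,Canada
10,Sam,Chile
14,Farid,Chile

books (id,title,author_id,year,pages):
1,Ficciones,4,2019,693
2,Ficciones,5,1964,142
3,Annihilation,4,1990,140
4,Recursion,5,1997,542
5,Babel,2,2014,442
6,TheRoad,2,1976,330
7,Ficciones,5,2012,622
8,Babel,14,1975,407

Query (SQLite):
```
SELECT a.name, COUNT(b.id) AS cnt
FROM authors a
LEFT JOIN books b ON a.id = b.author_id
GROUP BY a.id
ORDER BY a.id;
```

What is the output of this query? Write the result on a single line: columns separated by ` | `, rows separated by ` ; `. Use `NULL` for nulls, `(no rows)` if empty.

LEFT JOIN keeps every authors row; unmatched ones get NULL for books columns.
Group by authors.id and compute COUNT(b.id). COUNT(col) of an all-NULL group is 0.
  2: ids {5, 6} → COUNT(b.id)=2
  4: ids {1, 3} → COUNT(b.id)=2
  5: ids {2, 4, 7} → COUNT(b.id)=3
  10: ids {—} → COUNT(b.id)=0
  14: ids {8} → COUNT(b.id)=1

Liam | 2 ; Liam | 2 ; Owen | 3 ; Sam | 0 ; Farid | 1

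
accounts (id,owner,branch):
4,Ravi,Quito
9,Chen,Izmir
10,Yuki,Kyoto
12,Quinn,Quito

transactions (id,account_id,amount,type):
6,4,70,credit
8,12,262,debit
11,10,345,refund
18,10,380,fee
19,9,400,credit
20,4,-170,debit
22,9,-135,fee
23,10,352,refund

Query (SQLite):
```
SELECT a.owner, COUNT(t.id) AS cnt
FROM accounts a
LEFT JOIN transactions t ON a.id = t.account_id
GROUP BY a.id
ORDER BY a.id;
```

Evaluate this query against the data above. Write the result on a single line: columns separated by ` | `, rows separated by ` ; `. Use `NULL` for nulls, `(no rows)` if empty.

Ravi | 2 ; Chen | 2 ; Yuki | 3 ; Quinn | 1

LEFT JOIN keeps every accounts row; unmatched ones get NULL for transactions columns.
Group by accounts.id and compute COUNT(t.id). COUNT(col) of an all-NULL group is 0.
  4: ids {6, 20} → COUNT(t.id)=2
  9: ids {19, 22} → COUNT(t.id)=2
  10: ids {11, 18, 23} → COUNT(t.id)=3
  12: ids {8} → COUNT(t.id)=1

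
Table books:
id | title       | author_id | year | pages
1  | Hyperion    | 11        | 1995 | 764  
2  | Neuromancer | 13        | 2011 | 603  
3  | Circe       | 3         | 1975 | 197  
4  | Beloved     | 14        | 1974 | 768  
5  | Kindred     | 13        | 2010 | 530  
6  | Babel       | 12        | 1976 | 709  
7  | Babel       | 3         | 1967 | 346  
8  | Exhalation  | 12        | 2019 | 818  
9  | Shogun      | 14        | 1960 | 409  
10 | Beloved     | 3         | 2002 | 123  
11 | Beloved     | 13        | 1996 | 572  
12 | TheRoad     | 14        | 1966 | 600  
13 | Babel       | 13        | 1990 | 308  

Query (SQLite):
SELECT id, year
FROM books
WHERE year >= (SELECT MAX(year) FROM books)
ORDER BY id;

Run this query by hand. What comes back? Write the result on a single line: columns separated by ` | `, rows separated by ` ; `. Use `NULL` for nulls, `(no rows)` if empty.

Scalar subquery: MAX(year) over all books rows = 2019.
Keep rows where year >= that value.

8 | 2019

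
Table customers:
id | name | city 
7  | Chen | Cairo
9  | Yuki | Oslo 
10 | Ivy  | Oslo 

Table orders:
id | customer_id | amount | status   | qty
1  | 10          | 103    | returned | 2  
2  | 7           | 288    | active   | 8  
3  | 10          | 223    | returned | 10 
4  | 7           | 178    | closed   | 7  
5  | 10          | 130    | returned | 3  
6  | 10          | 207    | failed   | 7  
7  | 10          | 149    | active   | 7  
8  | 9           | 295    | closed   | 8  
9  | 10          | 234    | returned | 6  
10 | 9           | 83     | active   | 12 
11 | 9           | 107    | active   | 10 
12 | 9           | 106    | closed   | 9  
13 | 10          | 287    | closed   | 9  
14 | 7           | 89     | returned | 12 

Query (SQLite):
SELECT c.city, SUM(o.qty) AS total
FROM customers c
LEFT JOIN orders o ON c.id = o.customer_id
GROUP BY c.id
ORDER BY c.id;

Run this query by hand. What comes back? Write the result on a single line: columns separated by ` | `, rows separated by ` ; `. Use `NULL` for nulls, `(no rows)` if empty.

Cairo | 27 ; Oslo | 39 ; Oslo | 44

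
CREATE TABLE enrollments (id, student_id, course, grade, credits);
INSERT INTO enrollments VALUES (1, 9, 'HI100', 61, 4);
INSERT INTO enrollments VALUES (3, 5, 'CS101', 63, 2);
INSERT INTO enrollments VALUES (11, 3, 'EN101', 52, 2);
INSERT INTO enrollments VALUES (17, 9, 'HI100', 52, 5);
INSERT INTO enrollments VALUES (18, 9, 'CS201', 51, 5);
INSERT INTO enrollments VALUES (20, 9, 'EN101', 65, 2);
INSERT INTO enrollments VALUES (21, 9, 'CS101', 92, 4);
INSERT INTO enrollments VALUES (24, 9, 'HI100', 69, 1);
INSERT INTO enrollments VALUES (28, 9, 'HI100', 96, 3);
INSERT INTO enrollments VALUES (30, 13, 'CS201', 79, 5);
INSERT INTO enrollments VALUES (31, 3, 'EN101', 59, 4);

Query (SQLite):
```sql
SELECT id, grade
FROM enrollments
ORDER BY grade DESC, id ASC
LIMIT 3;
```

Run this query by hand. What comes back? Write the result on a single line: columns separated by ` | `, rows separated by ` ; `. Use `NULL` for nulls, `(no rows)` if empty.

Sort by grade desc, tiebreak id asc: (96, id=28), (92, id=21), (79, id=30), (69, id=24), (65, id=20), (63, id=3) …. Take first 3.

28 | 96 ; 21 | 92 ; 30 | 79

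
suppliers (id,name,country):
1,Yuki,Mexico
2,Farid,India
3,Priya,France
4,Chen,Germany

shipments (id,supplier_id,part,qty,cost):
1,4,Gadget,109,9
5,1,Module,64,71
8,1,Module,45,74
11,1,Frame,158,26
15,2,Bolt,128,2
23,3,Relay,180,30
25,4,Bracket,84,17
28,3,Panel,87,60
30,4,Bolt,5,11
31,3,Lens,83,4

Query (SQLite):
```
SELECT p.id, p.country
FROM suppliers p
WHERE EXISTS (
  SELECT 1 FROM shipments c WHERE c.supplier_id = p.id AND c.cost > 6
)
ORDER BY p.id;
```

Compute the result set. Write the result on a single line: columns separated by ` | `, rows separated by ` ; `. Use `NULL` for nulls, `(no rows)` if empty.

For each suppliers row, check whether any shipments with matching supplier_id has cost > 6.
Keep rows where that is true.

1 | Mexico ; 3 | France ; 4 | Germany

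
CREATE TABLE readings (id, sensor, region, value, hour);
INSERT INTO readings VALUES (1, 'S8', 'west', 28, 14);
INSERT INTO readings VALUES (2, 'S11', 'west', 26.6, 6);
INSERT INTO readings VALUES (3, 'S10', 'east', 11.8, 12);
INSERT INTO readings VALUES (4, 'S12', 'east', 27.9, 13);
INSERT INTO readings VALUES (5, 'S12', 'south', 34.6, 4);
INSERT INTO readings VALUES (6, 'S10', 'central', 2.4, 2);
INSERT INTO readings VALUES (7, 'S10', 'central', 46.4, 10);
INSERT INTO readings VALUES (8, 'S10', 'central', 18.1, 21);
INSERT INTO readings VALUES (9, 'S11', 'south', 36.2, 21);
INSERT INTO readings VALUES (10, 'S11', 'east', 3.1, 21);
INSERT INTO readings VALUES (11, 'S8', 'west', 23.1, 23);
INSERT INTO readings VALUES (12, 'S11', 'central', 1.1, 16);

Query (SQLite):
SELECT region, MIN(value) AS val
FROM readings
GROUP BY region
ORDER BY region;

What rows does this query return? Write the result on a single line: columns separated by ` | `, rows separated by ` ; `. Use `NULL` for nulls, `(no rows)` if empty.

Partition readings by region; compute MIN(value) within each group.
  central: ids {6, 7, 8, 12} → MIN(value)=1.1
  east: ids {3, 4, 10} → MIN(value)=3.1
  south: ids {5, 9} → MIN(value)=34.6
  west: ids {1, 2, 11} → MIN(value)=23.1

central | 1.1 ; east | 3.1 ; south | 34.6 ; west | 23.1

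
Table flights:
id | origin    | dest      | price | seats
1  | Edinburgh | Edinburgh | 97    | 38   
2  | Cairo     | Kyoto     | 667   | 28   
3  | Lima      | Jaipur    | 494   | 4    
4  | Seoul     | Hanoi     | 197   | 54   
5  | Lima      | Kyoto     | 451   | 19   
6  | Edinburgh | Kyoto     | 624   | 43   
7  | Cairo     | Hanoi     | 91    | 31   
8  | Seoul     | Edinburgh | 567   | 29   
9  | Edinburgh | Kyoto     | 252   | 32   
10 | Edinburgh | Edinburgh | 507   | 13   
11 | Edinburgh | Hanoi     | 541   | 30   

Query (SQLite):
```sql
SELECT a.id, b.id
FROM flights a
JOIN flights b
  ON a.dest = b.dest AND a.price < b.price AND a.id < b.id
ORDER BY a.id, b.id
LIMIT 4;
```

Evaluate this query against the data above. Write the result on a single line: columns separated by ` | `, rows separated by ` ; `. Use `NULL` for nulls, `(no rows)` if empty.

Pairs (a,b) with same dest, a.price < b.price, a.id < b.id.
dest groups: Edinburgh:{1,8,10} Hanoi:{4,7,11} Jaipur:{3} Kyoto:{2,5,6,9}
Ordered by (a.id, b.id); first 4.

1 | 8 ; 1 | 10 ; 4 | 11 ; 5 | 6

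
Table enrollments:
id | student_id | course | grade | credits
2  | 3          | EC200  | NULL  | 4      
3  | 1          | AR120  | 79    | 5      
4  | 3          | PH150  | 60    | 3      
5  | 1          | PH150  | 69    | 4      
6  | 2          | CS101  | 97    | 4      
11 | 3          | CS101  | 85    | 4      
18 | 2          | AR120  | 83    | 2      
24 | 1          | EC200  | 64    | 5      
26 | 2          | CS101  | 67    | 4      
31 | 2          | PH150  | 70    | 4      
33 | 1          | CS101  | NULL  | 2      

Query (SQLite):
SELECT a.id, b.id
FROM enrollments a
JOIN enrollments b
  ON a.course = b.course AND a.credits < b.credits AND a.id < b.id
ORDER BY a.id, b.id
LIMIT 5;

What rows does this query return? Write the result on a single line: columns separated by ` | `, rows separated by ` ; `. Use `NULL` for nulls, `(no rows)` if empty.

Pairs (a,b) with same course, a.credits < b.credits, a.id < b.id.
course groups: AR120:{3,18} CS101:{6,11,26,33} EC200:{2,24} PH150:{4,5,31}
Ordered by (a.id, b.id); first 5.

2 | 24 ; 4 | 5 ; 4 | 31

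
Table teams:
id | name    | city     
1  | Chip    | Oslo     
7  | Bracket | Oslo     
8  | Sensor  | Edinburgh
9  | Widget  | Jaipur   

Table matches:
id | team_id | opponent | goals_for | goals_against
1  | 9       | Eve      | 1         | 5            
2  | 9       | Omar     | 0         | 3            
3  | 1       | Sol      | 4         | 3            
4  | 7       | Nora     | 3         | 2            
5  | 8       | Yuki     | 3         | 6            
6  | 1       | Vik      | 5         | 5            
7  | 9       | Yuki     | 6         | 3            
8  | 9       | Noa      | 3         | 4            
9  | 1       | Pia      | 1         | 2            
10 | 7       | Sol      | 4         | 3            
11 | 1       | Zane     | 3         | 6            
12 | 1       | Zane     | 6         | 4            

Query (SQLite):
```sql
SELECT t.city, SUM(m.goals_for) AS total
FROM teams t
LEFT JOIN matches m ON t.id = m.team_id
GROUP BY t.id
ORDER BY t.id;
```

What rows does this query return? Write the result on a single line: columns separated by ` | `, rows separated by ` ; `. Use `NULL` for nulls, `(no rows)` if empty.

LEFT JOIN keeps every teams row; unmatched ones get NULL for matches columns.
Group by teams.id and compute SUM(m.goals_for). SUM over an all-NULL group is NULL.
  1: ids {3, 6, 9, 11, 12} → SUM(m.goals_for)=19
  7: ids {4, 10} → SUM(m.goals_for)=7
  8: ids {5} → SUM(m.goals_for)=3
  9: ids {1, 2, 7, 8} → SUM(m.goals_for)=10

Oslo | 19 ; Oslo | 7 ; Edinburgh | 3 ; Jaipur | 10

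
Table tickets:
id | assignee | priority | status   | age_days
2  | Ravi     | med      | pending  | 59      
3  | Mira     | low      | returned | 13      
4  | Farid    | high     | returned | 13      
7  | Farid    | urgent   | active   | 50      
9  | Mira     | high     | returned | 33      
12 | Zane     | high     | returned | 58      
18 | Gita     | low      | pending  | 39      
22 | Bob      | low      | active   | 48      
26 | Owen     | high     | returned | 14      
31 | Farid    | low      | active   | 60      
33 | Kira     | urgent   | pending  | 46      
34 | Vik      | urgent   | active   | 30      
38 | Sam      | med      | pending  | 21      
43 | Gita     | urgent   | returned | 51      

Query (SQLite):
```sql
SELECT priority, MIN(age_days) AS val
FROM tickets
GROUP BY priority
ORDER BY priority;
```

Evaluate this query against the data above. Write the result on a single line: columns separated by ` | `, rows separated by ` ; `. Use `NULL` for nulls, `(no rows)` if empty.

high | 13 ; low | 13 ; med | 21 ; urgent | 30

Partition tickets by priority; compute MIN(age_days) within each group.
  high: ids {4, 9, 12, 26} → MIN(age_days)=13
  low: ids {3, 18, 22, 31} → MIN(age_days)=13
  med: ids {2, 38} → MIN(age_days)=21
  urgent: ids {7, 33, 34, 43} → MIN(age_days)=30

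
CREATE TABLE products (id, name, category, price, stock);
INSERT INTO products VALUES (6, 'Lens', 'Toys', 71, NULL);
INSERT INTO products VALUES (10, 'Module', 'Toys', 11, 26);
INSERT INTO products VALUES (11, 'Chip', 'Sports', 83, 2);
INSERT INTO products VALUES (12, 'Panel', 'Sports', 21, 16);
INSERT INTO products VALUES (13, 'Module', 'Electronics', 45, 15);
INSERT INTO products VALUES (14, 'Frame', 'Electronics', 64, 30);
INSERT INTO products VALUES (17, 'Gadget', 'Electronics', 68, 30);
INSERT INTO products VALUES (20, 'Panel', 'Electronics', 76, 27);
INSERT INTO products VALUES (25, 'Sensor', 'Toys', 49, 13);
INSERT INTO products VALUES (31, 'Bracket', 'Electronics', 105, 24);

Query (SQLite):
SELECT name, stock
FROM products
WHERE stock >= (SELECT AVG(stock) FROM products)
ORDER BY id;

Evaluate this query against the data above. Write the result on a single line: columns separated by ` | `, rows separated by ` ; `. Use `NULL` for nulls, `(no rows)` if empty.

Scalar subquery: AVG(stock) over all products rows = 20.333333 (≈; comparison uses full precision).
Keep rows where stock >= that value.

Module | 26 ; Frame | 30 ; Gadget | 30 ; Panel | 27 ; Bracket | 24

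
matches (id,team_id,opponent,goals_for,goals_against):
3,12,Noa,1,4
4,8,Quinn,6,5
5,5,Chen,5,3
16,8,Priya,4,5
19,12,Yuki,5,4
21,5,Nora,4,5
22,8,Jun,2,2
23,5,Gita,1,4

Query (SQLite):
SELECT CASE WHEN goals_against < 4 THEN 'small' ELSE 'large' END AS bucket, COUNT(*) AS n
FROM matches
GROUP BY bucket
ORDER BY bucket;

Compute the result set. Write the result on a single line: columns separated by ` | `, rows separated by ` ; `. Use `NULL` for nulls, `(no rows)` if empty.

large | 6 ; small | 2

Bucket rows by goals_against < 4 → 'small' else 'large'; count each bucket.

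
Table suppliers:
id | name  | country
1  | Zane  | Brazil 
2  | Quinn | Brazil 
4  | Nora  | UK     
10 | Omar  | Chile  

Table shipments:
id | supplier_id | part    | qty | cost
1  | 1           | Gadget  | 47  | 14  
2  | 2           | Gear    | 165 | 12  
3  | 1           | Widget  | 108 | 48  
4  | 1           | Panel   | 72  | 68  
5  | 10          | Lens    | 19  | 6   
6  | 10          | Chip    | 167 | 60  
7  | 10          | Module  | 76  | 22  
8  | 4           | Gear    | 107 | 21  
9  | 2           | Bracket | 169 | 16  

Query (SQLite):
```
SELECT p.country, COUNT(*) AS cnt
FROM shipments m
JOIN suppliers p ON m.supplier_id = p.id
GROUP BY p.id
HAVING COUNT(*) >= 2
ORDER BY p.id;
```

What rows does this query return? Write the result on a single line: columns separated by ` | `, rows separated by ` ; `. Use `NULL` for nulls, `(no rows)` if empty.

Brazil | 3 ; Brazil | 2 ; Chile | 3

Join each shipments row to its suppliers via supplier_id.
Group joined rows by suppliers.id; compute COUNT(*) per group.
HAVING: keep groups with count ≥ 2.
  1: ids {1, 3, 4} → COUNT(*)=3
  2: ids {2, 9} → COUNT(*)=2
  4: ids {8} → COUNT(*)=1
  10: ids {5, 6, 7} → COUNT(*)=3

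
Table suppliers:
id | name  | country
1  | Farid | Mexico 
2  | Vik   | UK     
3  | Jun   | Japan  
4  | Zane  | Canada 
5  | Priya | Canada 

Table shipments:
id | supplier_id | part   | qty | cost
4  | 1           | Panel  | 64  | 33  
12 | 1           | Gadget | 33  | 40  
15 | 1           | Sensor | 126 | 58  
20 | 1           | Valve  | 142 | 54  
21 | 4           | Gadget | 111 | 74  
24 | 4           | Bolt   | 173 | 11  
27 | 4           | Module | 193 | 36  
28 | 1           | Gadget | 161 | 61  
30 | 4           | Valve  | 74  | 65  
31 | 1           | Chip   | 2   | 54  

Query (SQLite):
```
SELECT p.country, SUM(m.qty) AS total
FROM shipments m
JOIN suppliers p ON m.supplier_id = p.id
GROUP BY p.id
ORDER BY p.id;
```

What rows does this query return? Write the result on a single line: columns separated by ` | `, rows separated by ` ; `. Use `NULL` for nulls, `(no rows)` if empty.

Join each shipments row to its suppliers via supplier_id.
Group joined rows by suppliers.id; compute SUM(m.qty) per group.
  1: ids {4, 12, 15, 20, 28, 31} → SUM(m.qty)=528
  4: ids {21, 24, 27, 30} → SUM(m.qty)=551

Mexico | 528 ; Canada | 551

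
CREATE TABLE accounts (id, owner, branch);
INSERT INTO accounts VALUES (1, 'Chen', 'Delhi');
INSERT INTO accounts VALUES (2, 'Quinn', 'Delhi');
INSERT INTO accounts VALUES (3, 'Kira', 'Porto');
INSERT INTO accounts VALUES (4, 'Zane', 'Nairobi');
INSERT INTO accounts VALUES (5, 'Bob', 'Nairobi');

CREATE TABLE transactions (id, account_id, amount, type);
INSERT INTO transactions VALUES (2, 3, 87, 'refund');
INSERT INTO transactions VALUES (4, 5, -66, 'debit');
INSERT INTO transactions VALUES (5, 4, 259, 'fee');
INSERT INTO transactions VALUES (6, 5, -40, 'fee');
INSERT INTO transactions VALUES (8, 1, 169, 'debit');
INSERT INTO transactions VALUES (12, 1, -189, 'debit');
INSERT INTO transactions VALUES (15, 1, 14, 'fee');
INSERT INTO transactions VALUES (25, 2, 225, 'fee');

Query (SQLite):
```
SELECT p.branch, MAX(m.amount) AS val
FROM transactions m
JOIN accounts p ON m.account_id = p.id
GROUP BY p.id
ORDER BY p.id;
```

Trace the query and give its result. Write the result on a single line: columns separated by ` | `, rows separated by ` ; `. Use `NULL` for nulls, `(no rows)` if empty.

Delhi | 169 ; Delhi | 225 ; Porto | 87 ; Nairobi | 259 ; Nairobi | -40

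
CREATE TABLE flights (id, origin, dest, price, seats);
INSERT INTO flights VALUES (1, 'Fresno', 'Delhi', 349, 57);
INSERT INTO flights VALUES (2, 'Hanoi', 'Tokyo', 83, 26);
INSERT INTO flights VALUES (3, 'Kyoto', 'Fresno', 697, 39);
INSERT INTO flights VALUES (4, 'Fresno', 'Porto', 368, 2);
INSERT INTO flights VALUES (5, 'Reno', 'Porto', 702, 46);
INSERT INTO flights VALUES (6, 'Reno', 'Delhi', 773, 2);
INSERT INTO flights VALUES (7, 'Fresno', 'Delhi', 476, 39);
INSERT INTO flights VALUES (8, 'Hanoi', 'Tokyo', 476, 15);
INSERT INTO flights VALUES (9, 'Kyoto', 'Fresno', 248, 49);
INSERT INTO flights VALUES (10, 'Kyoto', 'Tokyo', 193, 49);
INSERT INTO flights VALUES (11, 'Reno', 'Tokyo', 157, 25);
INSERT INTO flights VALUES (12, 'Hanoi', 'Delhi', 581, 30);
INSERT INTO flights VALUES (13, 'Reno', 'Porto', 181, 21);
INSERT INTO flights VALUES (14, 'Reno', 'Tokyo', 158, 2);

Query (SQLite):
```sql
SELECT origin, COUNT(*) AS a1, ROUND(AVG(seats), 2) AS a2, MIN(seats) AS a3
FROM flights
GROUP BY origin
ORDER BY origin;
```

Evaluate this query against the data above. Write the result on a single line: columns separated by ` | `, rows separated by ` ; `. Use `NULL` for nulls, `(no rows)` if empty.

Fresno | 3 | 32.67 | 2 ; Hanoi | 3 | 23.67 | 15 ; Kyoto | 3 | 45.67 | 39 ; Reno | 5 | 19.2 | 2

Group flights by origin.
Per group compute: COUNT(*), ROUND(AVG(seats), 2), MIN(seats).
  Fresno: ids {1, 4, 7} → COUNT(*)=3, ROUND(AVG(seats), 2)=32.67, MIN(seats)=2
  Hanoi: ids {2, 8, 12} → COUNT(*)=3, ROUND(AVG(seats), 2)=23.67, MIN(seats)=15
  Kyoto: ids {3, 9, 10} → COUNT(*)=3, ROUND(AVG(seats), 2)=45.67, MIN(seats)=39
  Reno: ids {5, 6, 11, 13, 14} → COUNT(*)=5, ROUND(AVG(seats), 2)=19.2, MIN(seats)=2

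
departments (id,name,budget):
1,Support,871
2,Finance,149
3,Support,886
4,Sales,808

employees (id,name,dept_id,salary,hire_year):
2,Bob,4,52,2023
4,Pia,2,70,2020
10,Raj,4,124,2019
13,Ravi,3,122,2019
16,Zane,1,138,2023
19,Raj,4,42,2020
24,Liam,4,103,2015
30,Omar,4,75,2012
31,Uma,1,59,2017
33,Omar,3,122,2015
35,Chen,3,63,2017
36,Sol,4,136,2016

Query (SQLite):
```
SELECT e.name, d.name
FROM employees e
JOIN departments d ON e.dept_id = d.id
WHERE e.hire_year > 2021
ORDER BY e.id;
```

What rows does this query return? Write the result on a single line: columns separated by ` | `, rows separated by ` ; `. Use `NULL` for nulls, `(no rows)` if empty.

Bob | Sales ; Zane | Support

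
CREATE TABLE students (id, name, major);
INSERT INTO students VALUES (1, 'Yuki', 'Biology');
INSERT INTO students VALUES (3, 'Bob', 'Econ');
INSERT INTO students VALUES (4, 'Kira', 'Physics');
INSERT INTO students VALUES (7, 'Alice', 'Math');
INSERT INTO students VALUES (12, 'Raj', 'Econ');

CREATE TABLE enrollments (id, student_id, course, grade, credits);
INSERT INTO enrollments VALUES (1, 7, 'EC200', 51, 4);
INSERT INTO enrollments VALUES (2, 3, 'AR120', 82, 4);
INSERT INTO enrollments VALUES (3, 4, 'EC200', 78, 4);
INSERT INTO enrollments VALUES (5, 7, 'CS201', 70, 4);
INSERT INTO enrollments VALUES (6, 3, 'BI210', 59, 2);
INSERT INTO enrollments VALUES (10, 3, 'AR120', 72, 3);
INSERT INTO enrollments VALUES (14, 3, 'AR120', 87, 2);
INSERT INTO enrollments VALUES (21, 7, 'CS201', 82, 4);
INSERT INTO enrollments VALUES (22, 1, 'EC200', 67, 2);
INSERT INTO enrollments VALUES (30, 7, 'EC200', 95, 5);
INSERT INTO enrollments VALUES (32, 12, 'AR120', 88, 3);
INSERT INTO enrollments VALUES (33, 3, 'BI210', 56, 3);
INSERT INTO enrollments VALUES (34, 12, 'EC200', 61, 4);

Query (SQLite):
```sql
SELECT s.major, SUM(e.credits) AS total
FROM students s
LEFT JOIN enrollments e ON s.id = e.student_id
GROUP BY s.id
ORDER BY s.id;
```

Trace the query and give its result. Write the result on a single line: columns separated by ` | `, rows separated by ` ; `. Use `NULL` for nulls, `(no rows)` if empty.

Biology | 2 ; Econ | 14 ; Physics | 4 ; Math | 17 ; Econ | 7

LEFT JOIN keeps every students row; unmatched ones get NULL for enrollments columns.
Group by students.id and compute SUM(e.credits). SUM over an all-NULL group is NULL.
  1: ids {22} → SUM(e.credits)=2
  3: ids {2, 6, 10, 14, 33} → SUM(e.credits)=14
  4: ids {3} → SUM(e.credits)=4
  7: ids {1, 5, 21, 30} → SUM(e.credits)=17
  12: ids {32, 34} → SUM(e.credits)=7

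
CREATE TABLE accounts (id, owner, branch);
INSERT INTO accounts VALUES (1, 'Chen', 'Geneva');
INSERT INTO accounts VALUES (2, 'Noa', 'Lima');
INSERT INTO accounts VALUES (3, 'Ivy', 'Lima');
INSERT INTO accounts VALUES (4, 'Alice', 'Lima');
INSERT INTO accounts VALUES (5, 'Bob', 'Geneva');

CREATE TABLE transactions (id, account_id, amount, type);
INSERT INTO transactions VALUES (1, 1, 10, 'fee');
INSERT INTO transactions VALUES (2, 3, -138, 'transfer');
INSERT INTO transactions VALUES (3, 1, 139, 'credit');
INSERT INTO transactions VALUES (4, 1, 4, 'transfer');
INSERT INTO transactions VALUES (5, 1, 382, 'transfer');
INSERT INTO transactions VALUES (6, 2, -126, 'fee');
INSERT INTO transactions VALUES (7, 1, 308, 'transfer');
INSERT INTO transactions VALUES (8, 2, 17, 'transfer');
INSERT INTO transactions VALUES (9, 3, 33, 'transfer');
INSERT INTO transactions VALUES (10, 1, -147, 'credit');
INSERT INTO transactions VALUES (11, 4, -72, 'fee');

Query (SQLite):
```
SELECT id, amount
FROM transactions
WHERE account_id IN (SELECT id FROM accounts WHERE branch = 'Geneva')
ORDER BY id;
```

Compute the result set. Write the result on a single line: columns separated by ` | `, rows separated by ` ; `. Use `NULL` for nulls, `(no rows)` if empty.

Inner query: accounts.id where branch = 'Geneva'.
Outer: keep transactions rows whose account_id is in that set.
Inner query → {1, 5}

1 | 10 ; 3 | 139 ; 4 | 4 ; 5 | 382 ; 7 | 308 ; 10 | -147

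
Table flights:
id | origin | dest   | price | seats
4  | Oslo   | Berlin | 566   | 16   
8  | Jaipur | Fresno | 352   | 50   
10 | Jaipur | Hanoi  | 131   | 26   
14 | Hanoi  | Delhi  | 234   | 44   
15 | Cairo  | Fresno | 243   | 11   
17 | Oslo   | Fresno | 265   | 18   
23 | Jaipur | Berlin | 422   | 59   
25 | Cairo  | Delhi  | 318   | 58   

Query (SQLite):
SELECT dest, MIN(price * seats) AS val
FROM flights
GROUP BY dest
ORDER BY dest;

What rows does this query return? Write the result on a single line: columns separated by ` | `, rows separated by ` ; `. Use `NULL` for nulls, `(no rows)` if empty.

For each row compute price * seats.
Group by dest; take MIN of the expression per group.
  Berlin: ids {4, 23} → MIN(price * seats)=9056
  Delhi: ids {14, 25} → MIN(price * seats)=10296
  Fresno: ids {8, 15, 17} → MIN(price * seats)=2673
  Hanoi: ids {10} → MIN(price * seats)=3406

Berlin | 9056 ; Delhi | 10296 ; Fresno | 2673 ; Hanoi | 3406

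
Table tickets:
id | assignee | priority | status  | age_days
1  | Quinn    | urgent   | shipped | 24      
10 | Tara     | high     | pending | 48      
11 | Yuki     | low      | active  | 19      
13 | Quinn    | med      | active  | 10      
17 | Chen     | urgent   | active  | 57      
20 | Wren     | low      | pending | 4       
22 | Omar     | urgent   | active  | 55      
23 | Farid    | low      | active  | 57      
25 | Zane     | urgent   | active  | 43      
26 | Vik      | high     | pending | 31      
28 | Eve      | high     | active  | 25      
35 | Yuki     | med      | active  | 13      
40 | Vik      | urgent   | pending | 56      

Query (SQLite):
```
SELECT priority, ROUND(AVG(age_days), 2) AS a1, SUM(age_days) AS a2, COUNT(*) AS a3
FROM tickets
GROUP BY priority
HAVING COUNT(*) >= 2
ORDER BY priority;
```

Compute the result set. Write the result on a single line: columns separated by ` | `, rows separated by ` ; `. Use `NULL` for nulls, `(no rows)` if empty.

high | 34.67 | 104 | 3 ; low | 26.67 | 80 | 3 ; med | 11.5 | 23 | 2 ; urgent | 47 | 235 | 5

Group tickets by priority.
Per group compute: ROUND(AVG(age_days), 2), SUM(age_days), COUNT(*).
HAVING: drop groups with fewer than 2 rows.
  high: ids {10, 26, 28} → ROUND(AVG(age_days), 2)=34.67, SUM(age_days)=104, COUNT(*)=3
  low: ids {11, 20, 23} → ROUND(AVG(age_days), 2)=26.67, SUM(age_days)=80, COUNT(*)=3
  med: ids {13, 35} → ROUND(AVG(age_days), 2)=11.5, SUM(age_days)=23, COUNT(*)=2
  urgent: ids {1, 17, 22, 25, 40} → ROUND(AVG(age_days), 2)=47, SUM(age_days)=235, COUNT(*)=5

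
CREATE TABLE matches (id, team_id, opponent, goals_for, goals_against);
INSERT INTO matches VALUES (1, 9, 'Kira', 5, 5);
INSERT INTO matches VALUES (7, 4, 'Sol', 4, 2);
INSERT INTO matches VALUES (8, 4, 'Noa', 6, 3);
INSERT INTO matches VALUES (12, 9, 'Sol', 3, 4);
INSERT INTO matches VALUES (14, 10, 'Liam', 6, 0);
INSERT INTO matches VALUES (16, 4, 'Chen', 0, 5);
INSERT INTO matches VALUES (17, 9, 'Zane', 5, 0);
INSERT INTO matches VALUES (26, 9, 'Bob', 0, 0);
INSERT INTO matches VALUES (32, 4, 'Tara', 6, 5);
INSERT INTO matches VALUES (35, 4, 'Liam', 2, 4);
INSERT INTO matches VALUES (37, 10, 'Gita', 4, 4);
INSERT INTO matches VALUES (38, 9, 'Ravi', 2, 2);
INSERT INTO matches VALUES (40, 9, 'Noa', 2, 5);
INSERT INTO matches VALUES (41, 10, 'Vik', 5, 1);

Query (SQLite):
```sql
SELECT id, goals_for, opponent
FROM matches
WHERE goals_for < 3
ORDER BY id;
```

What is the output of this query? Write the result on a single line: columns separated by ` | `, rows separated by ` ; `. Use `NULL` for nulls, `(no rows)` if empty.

goals_for < 3: ids {16, 26, 35, 38, 40}

16 | 0 | Chen ; 26 | 0 | Bob ; 35 | 2 | Liam ; 38 | 2 | Ravi ; 40 | 2 | Noa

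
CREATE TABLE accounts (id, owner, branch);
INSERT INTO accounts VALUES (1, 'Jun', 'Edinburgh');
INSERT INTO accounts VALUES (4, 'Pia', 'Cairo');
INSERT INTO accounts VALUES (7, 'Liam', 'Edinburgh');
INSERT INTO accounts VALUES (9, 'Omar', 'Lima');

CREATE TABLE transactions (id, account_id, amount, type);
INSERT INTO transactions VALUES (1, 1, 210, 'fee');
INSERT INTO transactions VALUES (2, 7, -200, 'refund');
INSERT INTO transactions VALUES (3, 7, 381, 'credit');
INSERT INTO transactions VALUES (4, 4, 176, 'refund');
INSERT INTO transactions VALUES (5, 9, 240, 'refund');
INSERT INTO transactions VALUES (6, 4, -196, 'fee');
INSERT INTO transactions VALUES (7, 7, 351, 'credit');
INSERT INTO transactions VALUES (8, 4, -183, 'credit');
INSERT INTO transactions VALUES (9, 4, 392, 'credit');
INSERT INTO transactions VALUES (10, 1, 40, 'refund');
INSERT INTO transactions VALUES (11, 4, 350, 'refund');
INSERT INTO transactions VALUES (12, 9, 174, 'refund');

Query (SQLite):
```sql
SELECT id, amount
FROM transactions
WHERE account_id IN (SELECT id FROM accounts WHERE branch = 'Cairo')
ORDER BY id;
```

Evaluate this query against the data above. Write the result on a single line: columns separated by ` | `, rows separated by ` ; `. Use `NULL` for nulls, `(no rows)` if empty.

Inner query: accounts.id where branch = 'Cairo'.
Outer: keep transactions rows whose account_id is in that set.
Inner query → {4}

4 | 176 ; 6 | -196 ; 8 | -183 ; 9 | 392 ; 11 | 350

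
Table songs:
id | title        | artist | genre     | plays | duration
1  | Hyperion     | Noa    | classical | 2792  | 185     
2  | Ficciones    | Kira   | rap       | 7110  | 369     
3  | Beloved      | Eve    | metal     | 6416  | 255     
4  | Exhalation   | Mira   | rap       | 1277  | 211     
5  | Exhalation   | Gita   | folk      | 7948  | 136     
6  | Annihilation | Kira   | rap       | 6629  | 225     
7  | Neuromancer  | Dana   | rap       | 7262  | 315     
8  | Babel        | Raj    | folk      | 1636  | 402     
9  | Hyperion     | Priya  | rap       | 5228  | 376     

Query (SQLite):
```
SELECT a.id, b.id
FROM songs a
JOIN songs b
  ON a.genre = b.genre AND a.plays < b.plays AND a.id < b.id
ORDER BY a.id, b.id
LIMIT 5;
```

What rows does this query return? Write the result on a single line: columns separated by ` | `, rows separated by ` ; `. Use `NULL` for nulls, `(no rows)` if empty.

2 | 7 ; 4 | 6 ; 4 | 7 ; 4 | 9 ; 6 | 7

Pairs (a,b) with same genre, a.plays < b.plays, a.id < b.id.
genre groups: classical:{1} folk:{5,8} metal:{3} rap:{2,4,6,7,9}
Ordered by (a.id, b.id); first 5.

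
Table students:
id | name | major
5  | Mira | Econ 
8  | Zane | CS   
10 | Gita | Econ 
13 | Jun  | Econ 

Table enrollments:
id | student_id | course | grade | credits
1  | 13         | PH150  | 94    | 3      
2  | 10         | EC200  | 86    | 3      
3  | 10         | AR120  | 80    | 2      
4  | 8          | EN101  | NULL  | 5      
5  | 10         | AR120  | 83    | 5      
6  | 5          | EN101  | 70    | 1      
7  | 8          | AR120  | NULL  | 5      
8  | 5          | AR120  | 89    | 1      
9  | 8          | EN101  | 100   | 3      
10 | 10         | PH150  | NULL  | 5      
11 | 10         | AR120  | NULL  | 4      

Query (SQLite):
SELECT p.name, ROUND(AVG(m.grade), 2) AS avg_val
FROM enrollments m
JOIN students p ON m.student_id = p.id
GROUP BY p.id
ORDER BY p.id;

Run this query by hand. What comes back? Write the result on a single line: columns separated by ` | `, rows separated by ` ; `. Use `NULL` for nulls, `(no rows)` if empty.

Join each enrollments row to its students via student_id.
Group joined rows by students.id; compute ROUND(AVG(m.grade), 2) per group.
  5: ids {6, 8} → ROUND(AVG(m.grade), 2)=79.5
  8: ids {4, 7, 9} → ROUND(AVG(m.grade), 2)=100
  10: ids {2, 3, 5, 10, 11} → ROUND(AVG(m.grade), 2)=83
  13: ids {1} → ROUND(AVG(m.grade), 2)=94

Mira | 79.5 ; Zane | 100 ; Gita | 83 ; Jun | 94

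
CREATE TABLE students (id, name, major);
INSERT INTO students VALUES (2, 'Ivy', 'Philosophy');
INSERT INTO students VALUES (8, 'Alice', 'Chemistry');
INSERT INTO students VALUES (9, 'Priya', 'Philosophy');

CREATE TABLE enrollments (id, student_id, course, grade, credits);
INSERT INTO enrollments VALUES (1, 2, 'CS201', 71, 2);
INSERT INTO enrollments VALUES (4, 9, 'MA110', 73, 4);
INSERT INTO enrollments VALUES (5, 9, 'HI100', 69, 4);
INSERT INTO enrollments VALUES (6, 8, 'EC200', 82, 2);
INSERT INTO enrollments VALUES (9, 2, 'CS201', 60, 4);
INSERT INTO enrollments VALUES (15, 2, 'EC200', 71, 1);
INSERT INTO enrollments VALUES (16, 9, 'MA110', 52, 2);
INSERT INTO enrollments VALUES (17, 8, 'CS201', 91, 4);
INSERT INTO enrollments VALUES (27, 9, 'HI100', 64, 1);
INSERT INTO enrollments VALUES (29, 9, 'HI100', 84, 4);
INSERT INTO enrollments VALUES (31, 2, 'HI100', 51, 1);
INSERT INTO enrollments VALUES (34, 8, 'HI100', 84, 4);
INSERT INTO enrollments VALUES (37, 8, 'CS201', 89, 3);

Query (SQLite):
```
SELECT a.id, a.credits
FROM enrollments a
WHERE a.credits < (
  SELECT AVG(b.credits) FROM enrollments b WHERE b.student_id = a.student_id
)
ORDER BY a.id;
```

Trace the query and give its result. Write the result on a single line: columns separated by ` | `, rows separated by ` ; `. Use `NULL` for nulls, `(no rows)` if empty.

For each enrollments row a, compute AVG(credits) over rows sharing a.student_id.
Keep row a if a.credits < that per-group AVG.
  student_id=2: AVG(credits) = 2.0
  student_id=8: AVG(credits) = 3.25
  student_id=9: AVG(credits) = 3.0

6 | 2 ; 15 | 1 ; 16 | 2 ; 27 | 1 ; 31 | 1 ; 37 | 3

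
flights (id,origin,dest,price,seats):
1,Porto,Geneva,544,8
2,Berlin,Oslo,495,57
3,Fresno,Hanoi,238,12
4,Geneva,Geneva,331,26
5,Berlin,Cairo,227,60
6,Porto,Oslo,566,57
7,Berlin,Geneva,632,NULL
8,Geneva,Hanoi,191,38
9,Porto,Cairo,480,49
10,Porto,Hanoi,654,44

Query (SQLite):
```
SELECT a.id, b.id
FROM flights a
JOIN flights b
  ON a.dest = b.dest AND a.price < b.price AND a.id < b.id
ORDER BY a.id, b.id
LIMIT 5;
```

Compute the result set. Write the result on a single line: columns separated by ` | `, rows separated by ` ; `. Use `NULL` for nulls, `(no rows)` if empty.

1 | 7 ; 2 | 6 ; 3 | 10 ; 4 | 7 ; 5 | 9

Pairs (a,b) with same dest, a.price < b.price, a.id < b.id.
dest groups: Cairo:{5,9} Geneva:{1,4,7} Hanoi:{3,8,10} Oslo:{2,6}
Ordered by (a.id, b.id); first 5.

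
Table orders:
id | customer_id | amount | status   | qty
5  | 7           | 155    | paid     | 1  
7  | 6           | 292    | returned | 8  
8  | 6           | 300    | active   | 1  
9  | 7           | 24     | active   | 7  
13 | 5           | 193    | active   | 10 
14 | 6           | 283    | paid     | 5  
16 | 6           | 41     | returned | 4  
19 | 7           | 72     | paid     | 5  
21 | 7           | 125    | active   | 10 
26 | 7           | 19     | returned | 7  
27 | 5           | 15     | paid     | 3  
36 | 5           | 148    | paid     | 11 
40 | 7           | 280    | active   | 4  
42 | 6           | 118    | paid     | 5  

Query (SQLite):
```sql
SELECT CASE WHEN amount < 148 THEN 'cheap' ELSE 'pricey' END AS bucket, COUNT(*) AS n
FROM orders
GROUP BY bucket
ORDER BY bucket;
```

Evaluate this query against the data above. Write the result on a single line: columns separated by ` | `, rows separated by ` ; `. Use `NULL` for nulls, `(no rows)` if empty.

cheap | 7 ; pricey | 7

Bucket rows by amount < 148 → 'cheap' else 'pricey'; count each bucket.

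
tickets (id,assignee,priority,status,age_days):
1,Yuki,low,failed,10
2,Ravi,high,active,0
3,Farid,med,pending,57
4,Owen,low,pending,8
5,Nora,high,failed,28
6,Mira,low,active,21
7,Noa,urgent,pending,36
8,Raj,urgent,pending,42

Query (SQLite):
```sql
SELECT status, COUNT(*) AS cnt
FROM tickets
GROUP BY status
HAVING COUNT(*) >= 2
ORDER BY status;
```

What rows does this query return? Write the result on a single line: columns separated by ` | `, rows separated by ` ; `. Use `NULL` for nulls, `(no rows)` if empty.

active | 2 ; failed | 2 ; pending | 4

Partition tickets by status; compute COUNT(*) within each group.
HAVING: keep groups with count ≥ 2.
  active: ids {2, 6} → COUNT(*)=2
  failed: ids {1, 5} → COUNT(*)=2
  pending: ids {3, 4, 7, 8} → COUNT(*)=4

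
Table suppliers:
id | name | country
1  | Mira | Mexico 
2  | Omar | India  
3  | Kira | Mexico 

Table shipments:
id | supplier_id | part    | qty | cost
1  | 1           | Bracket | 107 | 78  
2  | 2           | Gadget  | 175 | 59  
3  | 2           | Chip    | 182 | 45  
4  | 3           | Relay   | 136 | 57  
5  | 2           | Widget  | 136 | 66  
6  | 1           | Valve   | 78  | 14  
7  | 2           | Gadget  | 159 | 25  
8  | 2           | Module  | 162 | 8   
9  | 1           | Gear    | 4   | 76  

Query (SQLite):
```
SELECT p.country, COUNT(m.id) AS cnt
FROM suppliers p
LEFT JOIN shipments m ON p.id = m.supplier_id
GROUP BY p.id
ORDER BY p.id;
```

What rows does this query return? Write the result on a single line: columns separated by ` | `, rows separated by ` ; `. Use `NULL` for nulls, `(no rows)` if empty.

Mexico | 3 ; India | 5 ; Mexico | 1

LEFT JOIN keeps every suppliers row; unmatched ones get NULL for shipments columns.
Group by suppliers.id and compute COUNT(m.id). COUNT(col) of an all-NULL group is 0.
  1: ids {1, 6, 9} → COUNT(m.id)=3
  2: ids {2, 3, 5, 7, 8} → COUNT(m.id)=5
  3: ids {4} → COUNT(m.id)=1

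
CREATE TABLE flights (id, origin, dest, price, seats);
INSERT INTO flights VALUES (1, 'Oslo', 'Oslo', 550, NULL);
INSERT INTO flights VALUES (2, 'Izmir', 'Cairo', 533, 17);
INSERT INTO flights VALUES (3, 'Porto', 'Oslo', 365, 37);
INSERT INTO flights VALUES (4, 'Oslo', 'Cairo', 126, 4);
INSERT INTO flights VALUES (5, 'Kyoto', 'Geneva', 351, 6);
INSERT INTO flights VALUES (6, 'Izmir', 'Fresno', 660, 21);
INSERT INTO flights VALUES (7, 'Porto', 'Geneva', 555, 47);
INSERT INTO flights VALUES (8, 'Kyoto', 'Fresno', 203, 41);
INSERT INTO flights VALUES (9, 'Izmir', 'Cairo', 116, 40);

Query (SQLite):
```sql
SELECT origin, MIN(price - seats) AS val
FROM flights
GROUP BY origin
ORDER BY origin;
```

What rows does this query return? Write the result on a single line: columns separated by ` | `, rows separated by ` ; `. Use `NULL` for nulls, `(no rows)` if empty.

For each row compute price - seats.
Group by origin; take MIN of the expression per group.
  Izmir: ids {2, 6, 9} → MIN(price - seats)=76
  Kyoto: ids {5, 8} → MIN(price - seats)=162
  Oslo: ids {1, 4} → MIN(price - seats)=122
  Porto: ids {3, 7} → MIN(price - seats)=328

Izmir | 76 ; Kyoto | 162 ; Oslo | 122 ; Porto | 328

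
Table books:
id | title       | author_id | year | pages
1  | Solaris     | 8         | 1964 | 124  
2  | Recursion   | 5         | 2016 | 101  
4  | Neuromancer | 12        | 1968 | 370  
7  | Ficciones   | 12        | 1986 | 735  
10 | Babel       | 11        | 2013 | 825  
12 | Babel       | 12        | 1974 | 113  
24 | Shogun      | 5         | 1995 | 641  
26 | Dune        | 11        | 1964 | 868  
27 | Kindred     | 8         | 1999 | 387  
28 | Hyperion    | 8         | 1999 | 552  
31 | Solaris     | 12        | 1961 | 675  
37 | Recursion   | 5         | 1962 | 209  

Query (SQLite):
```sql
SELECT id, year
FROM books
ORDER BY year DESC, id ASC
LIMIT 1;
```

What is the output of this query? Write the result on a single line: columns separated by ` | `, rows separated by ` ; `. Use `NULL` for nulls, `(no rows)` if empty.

2 | 2016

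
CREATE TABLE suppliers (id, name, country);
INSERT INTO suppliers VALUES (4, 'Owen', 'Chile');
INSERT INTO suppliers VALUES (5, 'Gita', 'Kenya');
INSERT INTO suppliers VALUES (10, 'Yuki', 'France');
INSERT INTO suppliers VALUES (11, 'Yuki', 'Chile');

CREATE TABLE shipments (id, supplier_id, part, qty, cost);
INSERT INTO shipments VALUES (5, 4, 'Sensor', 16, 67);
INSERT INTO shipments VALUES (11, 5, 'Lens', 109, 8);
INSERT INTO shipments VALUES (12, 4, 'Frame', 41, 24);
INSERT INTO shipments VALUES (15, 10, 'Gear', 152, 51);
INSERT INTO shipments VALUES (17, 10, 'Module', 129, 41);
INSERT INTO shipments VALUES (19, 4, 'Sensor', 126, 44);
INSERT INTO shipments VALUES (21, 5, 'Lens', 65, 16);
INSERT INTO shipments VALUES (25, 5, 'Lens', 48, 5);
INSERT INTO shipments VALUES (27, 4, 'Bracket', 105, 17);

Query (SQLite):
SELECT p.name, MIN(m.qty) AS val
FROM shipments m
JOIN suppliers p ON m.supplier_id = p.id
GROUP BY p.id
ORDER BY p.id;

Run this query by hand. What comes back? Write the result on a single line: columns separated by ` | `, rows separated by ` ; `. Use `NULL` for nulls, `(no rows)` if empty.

Join each shipments row to its suppliers via supplier_id.
Group joined rows by suppliers.id; compute MIN(m.qty) per group.
  4: ids {5, 12, 19, 27} → MIN(m.qty)=16
  5: ids {11, 21, 25} → MIN(m.qty)=48
  10: ids {15, 17} → MIN(m.qty)=129

Owen | 16 ; Gita | 48 ; Yuki | 129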